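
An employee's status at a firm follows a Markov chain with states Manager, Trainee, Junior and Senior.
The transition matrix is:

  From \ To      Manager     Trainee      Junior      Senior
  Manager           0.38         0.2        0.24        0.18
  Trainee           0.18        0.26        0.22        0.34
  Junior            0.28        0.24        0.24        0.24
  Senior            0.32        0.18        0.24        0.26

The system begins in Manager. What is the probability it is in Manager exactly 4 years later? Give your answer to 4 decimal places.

Propagate the distribution vector 4 years from Manager.
After 0 years: (1.0000, 0.0000, 0.0000, 0.0000)
After 1 year: (0.3800, 0.2000, 0.2400, 0.1800)
After 2 years: (0.3052, 0.2180, 0.2360, 0.2408)
After 3 years: (0.2984, 0.2177, 0.2356, 0.2483)
After 4 years: (0.2980, 0.2175, 0.2356, 0.2488)
P(in Manager after 4 years) = 0.2980

0.2980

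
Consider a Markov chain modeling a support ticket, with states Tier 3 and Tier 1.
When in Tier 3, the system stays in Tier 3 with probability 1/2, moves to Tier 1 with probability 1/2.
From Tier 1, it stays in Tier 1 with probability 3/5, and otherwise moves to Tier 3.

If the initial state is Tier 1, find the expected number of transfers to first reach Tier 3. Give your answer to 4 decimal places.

Let t(s) be the expected number of transfers to first reach Tier 3 from state s, with t(Tier 3) = 0. Conditioning on the first transfer:
t(Tier 1) = 1 + 0.6·t(Tier 1)
Solving: t(Tier 1) = 2.5000.
Expected transfers from Tier 1 to Tier 3: 2.5000.

2.5000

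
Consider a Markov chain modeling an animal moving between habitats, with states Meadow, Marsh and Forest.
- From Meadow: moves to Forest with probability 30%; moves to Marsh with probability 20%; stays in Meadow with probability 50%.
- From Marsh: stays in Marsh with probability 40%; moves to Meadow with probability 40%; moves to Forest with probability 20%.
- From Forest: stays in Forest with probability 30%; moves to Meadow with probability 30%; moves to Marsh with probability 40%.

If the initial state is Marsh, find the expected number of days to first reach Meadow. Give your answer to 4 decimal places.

Let t(s) be the expected number of days to first reach Meadow from state s, with t(Meadow) = 0. Conditioning on the first day:
t(Marsh) = 1 + 0.4·t(Marsh) + 0.2·t(Forest)
t(Forest) = 1 + 0.4·t(Marsh) + 0.3·t(Forest)
Solving: t(Marsh) = 2.6471, t(Forest) = 2.9412.
Expected days from Marsh to Meadow: 2.6471.

2.6471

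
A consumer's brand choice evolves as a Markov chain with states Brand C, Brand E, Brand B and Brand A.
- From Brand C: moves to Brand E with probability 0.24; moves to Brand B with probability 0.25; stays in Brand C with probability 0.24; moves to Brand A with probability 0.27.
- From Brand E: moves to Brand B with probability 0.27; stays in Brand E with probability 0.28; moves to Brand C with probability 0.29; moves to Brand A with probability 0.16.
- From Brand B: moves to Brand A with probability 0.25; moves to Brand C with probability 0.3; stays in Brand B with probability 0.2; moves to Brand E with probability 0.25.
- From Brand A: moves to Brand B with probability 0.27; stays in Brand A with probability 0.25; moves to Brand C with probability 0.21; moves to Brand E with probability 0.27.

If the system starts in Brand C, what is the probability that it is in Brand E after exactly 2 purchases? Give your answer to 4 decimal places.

0.2602

Propagate the distribution vector 2 purchases from Brand C.
After 0 purchases: (1.0000, 0.0000, 0.0000, 0.0000)
After 1 purchase: (0.2400, 0.2400, 0.2500, 0.2700)
After 2 purchases: (0.2589, 0.2602, 0.2477, 0.2332)
P(in Brand E after 2 purchases) = 0.2602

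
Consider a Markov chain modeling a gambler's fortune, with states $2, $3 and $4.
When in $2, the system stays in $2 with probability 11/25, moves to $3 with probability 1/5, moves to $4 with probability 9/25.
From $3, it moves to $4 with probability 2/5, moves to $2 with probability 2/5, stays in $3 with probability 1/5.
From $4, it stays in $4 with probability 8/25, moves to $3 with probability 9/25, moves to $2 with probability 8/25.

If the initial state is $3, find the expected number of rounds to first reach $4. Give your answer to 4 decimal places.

Let t(s) be the expected number of rounds to first reach $4 from state s, with t($4) = 0. Conditioning on the first round:
t($2) = 1 + 0.44·t($2) + 0.2·t($3)
t($3) = 1 + 0.4·t($2) + 0.2·t($3)
Solving: t($2) = 2.7174, t($3) = 2.6087.
Expected rounds from $3 to $4: 2.6087.

2.6087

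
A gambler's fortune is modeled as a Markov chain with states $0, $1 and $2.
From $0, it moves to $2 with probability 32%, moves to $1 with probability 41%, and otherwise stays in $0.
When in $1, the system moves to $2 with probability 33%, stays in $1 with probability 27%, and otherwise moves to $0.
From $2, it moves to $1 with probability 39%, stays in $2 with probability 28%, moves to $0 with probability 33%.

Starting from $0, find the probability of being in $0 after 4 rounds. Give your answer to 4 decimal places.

Propagate the distribution vector 4 rounds from $0.
After 0 rounds: (1.0000, 0.0000, 0.0000)
After 1 round: (0.2700, 0.4100, 0.3200)
After 2 rounds: (0.3425, 0.3462, 0.3113)
After 3 rounds: (0.3337, 0.3553, 0.3110)
After 4 rounds: (0.3349, 0.3540, 0.3111)
P(in $0 after 4 rounds) = 0.3349

0.3349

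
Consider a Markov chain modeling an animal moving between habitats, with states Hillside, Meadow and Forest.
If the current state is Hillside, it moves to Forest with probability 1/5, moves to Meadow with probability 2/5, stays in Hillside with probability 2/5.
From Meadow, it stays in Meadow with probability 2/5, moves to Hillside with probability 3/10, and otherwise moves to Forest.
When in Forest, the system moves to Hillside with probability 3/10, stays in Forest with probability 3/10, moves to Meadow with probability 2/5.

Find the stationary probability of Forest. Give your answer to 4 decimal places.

0.2667

Let the stationary distribution be π with π = πP and π_1 + π_2 + π_3 = 1.
π_1 = 0.4·π_1 + 0.3·π_2 + 0.3·π_3
π_2 = 0.4·π_1 + 0.4·π_2 + 0.4·π_3
Solving with the normalization constraint gives π = (0.3333, 0.4000, 0.2667).
So the stationary probability of Forest is 0.2667.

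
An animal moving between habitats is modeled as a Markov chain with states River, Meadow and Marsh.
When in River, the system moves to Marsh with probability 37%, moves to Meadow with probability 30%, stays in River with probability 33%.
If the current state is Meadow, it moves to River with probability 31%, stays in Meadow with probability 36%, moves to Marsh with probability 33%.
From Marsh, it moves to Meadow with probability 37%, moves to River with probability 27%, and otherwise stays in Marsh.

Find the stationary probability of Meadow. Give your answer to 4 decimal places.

0.3454

Let the stationary distribution be π with π = πP and π_1 + π_2 + π_3 = 1.
π_1 = 0.33·π_1 + 0.31·π_2 + 0.27·π_3
π_2 = 0.3·π_1 + 0.36·π_2 + 0.37·π_3
Solving with the normalization constraint gives π = (0.3019, 0.3454, 0.3527).
So the stationary probability of Meadow is 0.3454.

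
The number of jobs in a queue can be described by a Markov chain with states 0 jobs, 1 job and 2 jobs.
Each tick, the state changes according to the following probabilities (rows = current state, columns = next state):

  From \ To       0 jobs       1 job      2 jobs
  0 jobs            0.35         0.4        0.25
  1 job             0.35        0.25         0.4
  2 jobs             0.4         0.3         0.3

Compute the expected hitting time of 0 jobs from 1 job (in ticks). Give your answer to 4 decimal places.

Let t(s) be the expected number of ticks to first reach 0 jobs from state s, with t(0 jobs) = 0. Conditioning on the first tick:
t(1 job) = 1 + 0.25·t(1 job) + 0.4·t(2 jobs)
t(2 jobs) = 1 + 0.3·t(1 job) + 0.3·t(2 jobs)
Solving: t(1 job) = 2.7160, t(2 jobs) = 2.5926.
Expected ticks from 1 job to 0 jobs: 2.7160.

2.7160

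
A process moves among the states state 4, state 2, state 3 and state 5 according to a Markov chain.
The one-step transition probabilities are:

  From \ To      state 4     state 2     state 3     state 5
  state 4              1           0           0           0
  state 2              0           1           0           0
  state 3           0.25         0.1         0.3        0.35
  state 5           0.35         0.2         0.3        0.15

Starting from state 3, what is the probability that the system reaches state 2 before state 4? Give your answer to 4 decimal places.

Let h(s) be the probability of absorption at state 2 starting from transient state s. Then h(state 2) = 1 and h(state 4) = 0. By first-step analysis:
h(state 3) = 0.25·0 + 0.1·1 + 0.3·h(state 3) + 0.35·h(state 5)
h(state 5) = 0.35·0 + 0.2·1 + 0.3·h(state 3) + 0.15·h(state 5)
Solving: h(state 3) = 0.3163, h(state 5) = 0.3469.
Starting from state 3, the probability is 0.3163.

0.3163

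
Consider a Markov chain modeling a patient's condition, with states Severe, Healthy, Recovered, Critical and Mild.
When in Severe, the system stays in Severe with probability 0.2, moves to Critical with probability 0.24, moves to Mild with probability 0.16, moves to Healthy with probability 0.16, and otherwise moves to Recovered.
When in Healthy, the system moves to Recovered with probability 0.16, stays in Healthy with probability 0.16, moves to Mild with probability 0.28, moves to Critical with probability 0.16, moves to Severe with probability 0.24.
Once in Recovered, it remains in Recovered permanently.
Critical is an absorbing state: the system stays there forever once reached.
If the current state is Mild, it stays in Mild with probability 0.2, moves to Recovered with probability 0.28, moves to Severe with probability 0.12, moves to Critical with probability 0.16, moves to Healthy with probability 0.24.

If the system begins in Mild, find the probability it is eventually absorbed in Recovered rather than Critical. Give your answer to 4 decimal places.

Let h(s) be the probability of absorption at Recovered starting from transient state s. Then h(Recovered) = 1 and h(Critical) = 0. By first-step analysis:
h(Severe) = 0.2·h(Severe) + 0.16·h(Healthy) + 0.24·1 + 0.24·0 + 0.16·h(Mild)
h(Healthy) = 0.24·h(Severe) + 0.16·h(Healthy) + 0.16·1 + 0.16·0 + 0.28·h(Mild)
h(Mild) = 0.12·h(Severe) + 0.24·h(Healthy) + 0.28·1 + 0.16·0 + 0.2·h(Mild)
Solving: h(Severe) = 0.5255, h(Healthy) = 0.5373, h(Mild) = 0.5900.
Starting from Mild, the probability is 0.5900.

0.5900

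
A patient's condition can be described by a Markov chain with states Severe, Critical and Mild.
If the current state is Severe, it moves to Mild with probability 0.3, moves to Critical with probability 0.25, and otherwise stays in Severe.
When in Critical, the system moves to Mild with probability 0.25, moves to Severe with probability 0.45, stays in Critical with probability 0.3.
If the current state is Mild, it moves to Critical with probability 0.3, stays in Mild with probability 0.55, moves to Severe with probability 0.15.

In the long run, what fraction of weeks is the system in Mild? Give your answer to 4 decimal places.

Let the stationary distribution be π with π = πP and π_1 + π_2 + π_3 = 1.
π_1 = 0.45·π_1 + 0.45·π_2 + 0.15·π_3
π_2 = 0.25·π_1 + 0.3·π_2 + 0.3·π_3
Solving with the normalization constraint gives π = (0.3357, 0.2832, 0.3811).
So the stationary probability of Mild is 0.3811.

0.3811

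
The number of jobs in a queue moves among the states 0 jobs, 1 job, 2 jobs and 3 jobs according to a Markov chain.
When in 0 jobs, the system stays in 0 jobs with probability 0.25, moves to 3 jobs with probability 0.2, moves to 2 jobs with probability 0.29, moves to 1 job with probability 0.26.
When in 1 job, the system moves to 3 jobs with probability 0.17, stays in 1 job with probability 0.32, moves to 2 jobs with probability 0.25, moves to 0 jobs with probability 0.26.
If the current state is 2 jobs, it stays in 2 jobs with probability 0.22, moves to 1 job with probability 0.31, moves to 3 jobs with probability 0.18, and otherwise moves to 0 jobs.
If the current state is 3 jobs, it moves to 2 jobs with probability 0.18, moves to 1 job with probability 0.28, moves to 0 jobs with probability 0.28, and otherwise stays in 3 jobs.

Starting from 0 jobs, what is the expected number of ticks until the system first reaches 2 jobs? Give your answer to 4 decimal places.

3.9010

Let t(s) be the expected number of ticks to first reach 2 jobs from state s, with t(2 jobs) = 0. Conditioning on the first tick:
t(0 jobs) = 1 + 0.25·t(0 jobs) + 0.26·t(1 job) + 0.2·t(3 jobs)
t(1 job) = 1 + 0.26·t(0 jobs) + 0.32·t(1 job) + 0.17·t(3 jobs)
t(3 jobs) = 1 + 0.28·t(0 jobs) + 0.28·t(1 job) + 0.26·t(3 jobs)
Solving: t(0 jobs) = 3.9010, t(1 job) = 4.0523, t(3 jobs) = 4.3607.
Expected ticks from 0 jobs to 2 jobs: 3.9010.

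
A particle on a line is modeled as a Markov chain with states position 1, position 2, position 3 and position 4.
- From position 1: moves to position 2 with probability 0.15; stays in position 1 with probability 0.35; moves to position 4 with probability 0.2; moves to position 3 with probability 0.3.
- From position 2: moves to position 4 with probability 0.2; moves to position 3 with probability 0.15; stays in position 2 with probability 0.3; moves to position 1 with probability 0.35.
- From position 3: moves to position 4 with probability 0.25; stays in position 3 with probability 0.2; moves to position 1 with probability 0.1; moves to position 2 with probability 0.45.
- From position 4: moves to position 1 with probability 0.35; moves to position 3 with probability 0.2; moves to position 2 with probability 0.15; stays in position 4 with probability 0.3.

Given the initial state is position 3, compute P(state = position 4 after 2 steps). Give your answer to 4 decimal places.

Propagate the distribution vector 2 steps from position 3.
After 0 steps: (0.0000, 0.0000, 1.0000, 0.0000)
After 1 step: (0.1000, 0.4500, 0.2000, 0.2500)
After 2 steps: (0.3000, 0.2775, 0.1875, 0.2350)
P(in position 4 after 2 steps) = 0.2350

0.2350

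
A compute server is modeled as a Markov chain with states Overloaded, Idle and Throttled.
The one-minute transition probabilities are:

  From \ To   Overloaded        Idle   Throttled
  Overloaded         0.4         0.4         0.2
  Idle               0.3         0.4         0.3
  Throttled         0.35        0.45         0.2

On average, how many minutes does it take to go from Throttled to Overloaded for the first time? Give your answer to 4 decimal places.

Let t(s) be the expected number of minutes to first reach Overloaded from state s, with t(Overloaded) = 0. Conditioning on the first minute:
t(Idle) = 1 + 0.4·t(Idle) + 0.3·t(Throttled)
t(Throttled) = 1 + 0.45·t(Idle) + 0.2·t(Throttled)
Solving: t(Idle) = 3.1884, t(Throttled) = 3.0435.
Expected minutes from Throttled to Overloaded: 3.0435.

3.0435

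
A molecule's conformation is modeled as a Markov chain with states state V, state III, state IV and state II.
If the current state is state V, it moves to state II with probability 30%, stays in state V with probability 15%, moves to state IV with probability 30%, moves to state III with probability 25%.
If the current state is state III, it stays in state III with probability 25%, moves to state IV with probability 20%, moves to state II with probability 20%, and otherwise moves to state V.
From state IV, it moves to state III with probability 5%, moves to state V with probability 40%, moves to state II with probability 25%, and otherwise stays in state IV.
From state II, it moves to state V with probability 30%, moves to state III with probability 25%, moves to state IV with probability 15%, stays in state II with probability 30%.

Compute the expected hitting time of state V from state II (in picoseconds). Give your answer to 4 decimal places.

Let t(s) be the expected number of picoseconds to first reach state V from state s, with t(state V) = 0. Conditioning on the first picosecond:
t(state III) = 1 + 0.25·t(state III) + 0.2·t(state IV) + 0.2·t(state II)
t(state IV) = 1 + 0.05·t(state III) + 0.3·t(state IV) + 0.25·t(state II)
t(state II) = 1 + 0.25·t(state III) + 0.15·t(state IV) + 0.3·t(state II)
Solving: t(state III) = 2.8672, t(state IV) = 2.7172, t(state II) = 3.0348.
Expected picoseconds from state II to state V: 3.0348.

3.0348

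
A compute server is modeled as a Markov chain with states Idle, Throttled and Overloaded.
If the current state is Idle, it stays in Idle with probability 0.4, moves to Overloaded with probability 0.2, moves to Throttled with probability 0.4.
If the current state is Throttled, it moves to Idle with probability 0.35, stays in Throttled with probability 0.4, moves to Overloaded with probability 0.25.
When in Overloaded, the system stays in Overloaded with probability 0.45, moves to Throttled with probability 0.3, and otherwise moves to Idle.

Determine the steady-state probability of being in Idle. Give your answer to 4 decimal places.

0.3377

Let the stationary distribution be π with π = πP and π_1 + π_2 + π_3 = 1.
π_1 = 0.4·π_1 + 0.35·π_2 + 0.25·π_3
π_2 = 0.4·π_1 + 0.4·π_2 + 0.3·π_3
Solving with the normalization constraint gives π = (0.3377, 0.3709, 0.2914).
So the stationary probability of Idle is 0.3377.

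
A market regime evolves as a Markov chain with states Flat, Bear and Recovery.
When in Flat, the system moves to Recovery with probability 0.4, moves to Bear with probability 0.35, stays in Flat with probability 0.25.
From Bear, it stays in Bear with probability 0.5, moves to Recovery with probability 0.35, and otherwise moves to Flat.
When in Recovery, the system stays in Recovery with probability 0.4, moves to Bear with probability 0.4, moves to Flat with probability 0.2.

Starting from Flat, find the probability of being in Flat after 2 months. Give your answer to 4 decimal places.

Sum over the intermediate state after 1 month:
P = P(Flat→Flat)·P(Flat→Flat) + P(Flat→Bear)·P(Bear→Flat) + P(Flat→Recovery)·P(Recovery→Flat)
  = 0.25×0.25 + 0.35×0.15 + 0.4×0.2
  = 0.0625 + 0.0525 + 0.0800 = 0.1950

0.1950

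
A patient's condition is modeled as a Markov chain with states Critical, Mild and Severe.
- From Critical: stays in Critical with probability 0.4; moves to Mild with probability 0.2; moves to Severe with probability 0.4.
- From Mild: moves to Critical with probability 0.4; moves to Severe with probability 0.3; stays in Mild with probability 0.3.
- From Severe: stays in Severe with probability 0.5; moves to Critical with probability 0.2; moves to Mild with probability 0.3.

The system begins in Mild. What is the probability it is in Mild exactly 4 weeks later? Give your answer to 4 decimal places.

0.2680

Propagate the distribution vector 4 weeks from Mild.
After 0 weeks: (0.0000, 1.0000, 0.0000)
After 1 week: (0.4000, 0.3000, 0.3000)
After 2 weeks: (0.3400, 0.2600, 0.4000)
After 3 weeks: (0.3200, 0.2660, 0.4140)
After 4 weeks: (0.3172, 0.2680, 0.4148)
P(in Mild after 4 weeks) = 0.2680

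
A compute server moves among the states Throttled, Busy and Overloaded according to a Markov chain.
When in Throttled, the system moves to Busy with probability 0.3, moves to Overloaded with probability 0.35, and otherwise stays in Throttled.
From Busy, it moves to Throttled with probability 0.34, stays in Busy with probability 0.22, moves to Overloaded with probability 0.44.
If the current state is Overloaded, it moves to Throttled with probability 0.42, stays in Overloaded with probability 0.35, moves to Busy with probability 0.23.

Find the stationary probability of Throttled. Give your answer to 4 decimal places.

0.3736

Let the stationary distribution be π with π = πP and π_1 + π_2 + π_3 = 1.
π_1 = 0.35·π_1 + 0.34·π_2 + 0.42·π_3
π_2 = 0.3·π_1 + 0.22·π_2 + 0.23·π_3
Solving with the normalization constraint gives π = (0.3736, 0.2536, 0.3728).
So the stationary probability of Throttled is 0.3736.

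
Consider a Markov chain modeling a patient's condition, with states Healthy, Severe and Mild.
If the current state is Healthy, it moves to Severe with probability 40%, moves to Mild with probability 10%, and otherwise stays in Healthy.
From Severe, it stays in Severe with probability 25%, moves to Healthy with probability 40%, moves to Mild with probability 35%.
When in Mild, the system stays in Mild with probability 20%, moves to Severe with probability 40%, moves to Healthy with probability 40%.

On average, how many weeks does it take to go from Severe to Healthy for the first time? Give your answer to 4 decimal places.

2.5000

Let t(s) be the expected number of weeks to first reach Healthy from state s, with t(Healthy) = 0. Conditioning on the first week:
t(Severe) = 1 + 0.25·t(Severe) + 0.35·t(Mild)
t(Mild) = 1 + 0.4·t(Severe) + 0.2·t(Mild)
Solving: t(Severe) = 2.5000, t(Mild) = 2.5000.
Expected weeks from Severe to Healthy: 2.5000.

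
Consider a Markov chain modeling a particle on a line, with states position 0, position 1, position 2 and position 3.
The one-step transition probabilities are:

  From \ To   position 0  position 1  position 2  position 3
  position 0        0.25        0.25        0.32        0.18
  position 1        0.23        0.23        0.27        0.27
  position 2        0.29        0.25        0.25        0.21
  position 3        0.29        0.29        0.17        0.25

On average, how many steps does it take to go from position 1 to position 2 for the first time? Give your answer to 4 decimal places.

Let t(s) be the expected number of steps to first reach position 2 from state s, with t(position 2) = 0. Conditioning on the first step:
t(position 0) = 1 + 0.25·t(position 0) + 0.25·t(position 1) + 0.18·t(position 3)
t(position 1) = 1 + 0.23·t(position 0) + 0.23·t(position 1) + 0.27·t(position 3)
t(position 3) = 1 + 0.29·t(position 0) + 0.29·t(position 1) + 0.25·t(position 3)
Solving: t(position 0) = 3.6416, t(position 1) = 3.8728, t(position 3) = 4.2389.
Expected steps from position 1 to position 2: 3.8728.

3.8728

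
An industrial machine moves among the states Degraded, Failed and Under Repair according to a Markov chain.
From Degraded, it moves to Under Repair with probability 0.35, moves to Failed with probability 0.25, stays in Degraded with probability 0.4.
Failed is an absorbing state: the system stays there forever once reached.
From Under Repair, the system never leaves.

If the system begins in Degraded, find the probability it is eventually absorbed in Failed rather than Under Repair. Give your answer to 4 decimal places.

0.4167

Let h(s) be the probability of absorption at Failed starting from transient state s. Then h(Failed) = 1 and h(Under Repair) = 0. By first-step analysis:
h(Degraded) = 0.4·h(Degraded) + 0.25·1 + 0.35·0
Solving: h(Degraded) = 0.4167.
Starting from Degraded, the probability is 0.4167.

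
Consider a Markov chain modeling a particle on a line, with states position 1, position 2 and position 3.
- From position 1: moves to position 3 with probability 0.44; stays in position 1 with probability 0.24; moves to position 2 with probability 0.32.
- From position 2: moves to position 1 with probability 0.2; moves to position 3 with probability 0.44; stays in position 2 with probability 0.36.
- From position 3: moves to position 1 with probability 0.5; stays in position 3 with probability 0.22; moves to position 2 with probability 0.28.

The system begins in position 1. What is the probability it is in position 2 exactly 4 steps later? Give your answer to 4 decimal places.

0.3182

Propagate the distribution vector 4 steps from position 1.
After 0 steps: (1.0000, 0.0000, 0.0000)
After 1 step: (0.2400, 0.3200, 0.4400)
After 2 steps: (0.3416, 0.3152, 0.3432)
After 3 steps: (0.3166, 0.3189, 0.3645)
After 4 steps: (0.3220, 0.3182, 0.3598)
P(in position 2 after 4 steps) = 0.3182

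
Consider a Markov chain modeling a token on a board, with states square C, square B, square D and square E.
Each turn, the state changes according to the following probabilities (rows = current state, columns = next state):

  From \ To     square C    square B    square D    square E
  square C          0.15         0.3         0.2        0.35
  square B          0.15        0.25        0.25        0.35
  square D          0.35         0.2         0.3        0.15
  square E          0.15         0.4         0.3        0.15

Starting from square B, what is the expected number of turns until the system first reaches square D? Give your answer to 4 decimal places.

3.8898

Let t(s) be the expected number of turns to first reach square D from state s, with t(square D) = 0. Conditioning on the first turn:
t(square C) = 1 + 0.15·t(square C) + 0.3·t(square B) + 0.35·t(square E)
t(square B) = 1 + 0.15·t(square C) + 0.25·t(square B) + 0.35·t(square E)
t(square E) = 1 + 0.15·t(square C) + 0.4·t(square B) + 0.15·t(square E)
Solving: t(square C) = 4.0843, t(square B) = 3.8898, t(square E) = 3.7277.
Expected turns from square B to square D: 3.8898.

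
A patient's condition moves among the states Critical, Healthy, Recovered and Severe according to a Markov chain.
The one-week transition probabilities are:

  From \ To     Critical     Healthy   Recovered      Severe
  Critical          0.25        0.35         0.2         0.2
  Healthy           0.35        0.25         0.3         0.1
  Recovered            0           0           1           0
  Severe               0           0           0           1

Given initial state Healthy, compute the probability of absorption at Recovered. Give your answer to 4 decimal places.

0.6705

Let h(s) be the probability of absorption at Recovered starting from transient state s. Then h(Recovered) = 1 and h(Severe) = 0. By first-step analysis:
h(Critical) = 0.25·h(Critical) + 0.35·h(Healthy) + 0.2·1 + 0.2·0
h(Healthy) = 0.35·h(Critical) + 0.25·h(Healthy) + 0.3·1 + 0.1·0
Solving: h(Critical) = 0.5795, h(Healthy) = 0.6705.
Starting from Healthy, the probability is 0.6705.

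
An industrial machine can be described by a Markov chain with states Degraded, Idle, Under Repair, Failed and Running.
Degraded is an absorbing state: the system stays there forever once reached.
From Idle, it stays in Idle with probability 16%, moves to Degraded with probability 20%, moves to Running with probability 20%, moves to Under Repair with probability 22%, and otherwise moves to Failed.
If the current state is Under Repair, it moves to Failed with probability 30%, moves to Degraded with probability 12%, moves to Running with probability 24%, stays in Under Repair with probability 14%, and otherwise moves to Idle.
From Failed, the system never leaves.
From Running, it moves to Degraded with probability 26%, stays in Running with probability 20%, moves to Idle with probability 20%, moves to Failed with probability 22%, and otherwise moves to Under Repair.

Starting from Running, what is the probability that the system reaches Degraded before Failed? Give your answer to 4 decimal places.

0.4970

Let h(s) be the probability of absorption at Degraded starting from transient state s. Then h(Degraded) = 1 and h(Failed) = 0. By first-step analysis:
h(Idle) = 0.2·1 + 0.16·h(Idle) + 0.22·h(Under Repair) + 0.22·0 + 0.2·h(Running)
h(Under Repair) = 0.12·1 + 0.2·h(Idle) + 0.14·h(Under Repair) + 0.3·0 + 0.24·h(Running)
h(Running) = 0.26·1 + 0.2·h(Idle) + 0.12·h(Under Repair) + 0.22·0 + 0.2·h(Running)
Solving: h(Idle) = 0.4571, h(Under Repair) = 0.3845, h(Running) = 0.4970.
Starting from Running, the probability is 0.4970.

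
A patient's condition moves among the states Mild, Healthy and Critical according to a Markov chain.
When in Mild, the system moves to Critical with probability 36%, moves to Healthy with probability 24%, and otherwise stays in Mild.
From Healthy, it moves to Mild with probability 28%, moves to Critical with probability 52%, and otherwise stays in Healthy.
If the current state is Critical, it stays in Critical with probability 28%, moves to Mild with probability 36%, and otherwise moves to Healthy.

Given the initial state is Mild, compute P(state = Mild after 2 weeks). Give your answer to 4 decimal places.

Sum over the intermediate state after 1 week:
P = P(Mild→Mild)·P(Mild→Mild) + P(Mild→Healthy)·P(Healthy→Mild) + P(Mild→Critical)·P(Critical→Mild)
  = 0.4×0.4 + 0.24×0.28 + 0.36×0.36
  = 0.1600 + 0.0672 + 0.1296 = 0.3568

0.3568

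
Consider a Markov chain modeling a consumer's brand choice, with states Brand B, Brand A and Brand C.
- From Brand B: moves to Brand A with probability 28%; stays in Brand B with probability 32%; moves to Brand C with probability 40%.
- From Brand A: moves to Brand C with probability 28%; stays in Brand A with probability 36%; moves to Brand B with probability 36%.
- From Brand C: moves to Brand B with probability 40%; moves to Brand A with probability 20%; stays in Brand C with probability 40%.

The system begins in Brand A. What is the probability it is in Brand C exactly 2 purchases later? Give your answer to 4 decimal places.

0.3568

Sum over the intermediate state after 1 purchase:
P = P(Brand A→Brand B)·P(Brand B→Brand C) + P(Brand A→Brand A)·P(Brand A→Brand C) + P(Brand A→Brand C)·P(Brand C→Brand C)
  = 0.36×0.4 + 0.36×0.28 + 0.28×0.4
  = 0.1440 + 0.1008 + 0.1120 = 0.3568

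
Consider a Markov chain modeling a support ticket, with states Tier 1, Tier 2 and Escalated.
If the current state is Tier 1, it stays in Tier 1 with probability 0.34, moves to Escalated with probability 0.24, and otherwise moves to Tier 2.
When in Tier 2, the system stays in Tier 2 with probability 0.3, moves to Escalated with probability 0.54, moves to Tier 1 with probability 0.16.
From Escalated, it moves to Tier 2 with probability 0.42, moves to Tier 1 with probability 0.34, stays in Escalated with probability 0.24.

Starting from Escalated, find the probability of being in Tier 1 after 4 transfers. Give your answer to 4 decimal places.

0.2724

Propagate the distribution vector 4 transfers from Escalated.
After 0 transfers: (0.0000, 0.0000, 1.0000)
After 1 transfer: (0.3400, 0.4200, 0.2400)
After 2 transfers: (0.2644, 0.3696, 0.3660)
After 3 transfers: (0.2735, 0.3756, 0.3509)
After 4 transfers: (0.2724, 0.3749, 0.3527)
P(in Tier 1 after 4 transfers) = 0.2724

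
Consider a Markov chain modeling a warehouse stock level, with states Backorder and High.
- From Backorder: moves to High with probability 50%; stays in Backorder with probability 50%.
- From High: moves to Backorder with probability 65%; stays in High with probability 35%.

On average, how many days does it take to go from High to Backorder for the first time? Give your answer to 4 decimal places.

Let t(s) be the expected number of days to first reach Backorder from state s, with t(Backorder) = 0. Conditioning on the first day:
t(High) = 1 + 0.35·t(High)
Solving: t(High) = 1.5385.
Expected days from High to Backorder: 1.5385.

1.5385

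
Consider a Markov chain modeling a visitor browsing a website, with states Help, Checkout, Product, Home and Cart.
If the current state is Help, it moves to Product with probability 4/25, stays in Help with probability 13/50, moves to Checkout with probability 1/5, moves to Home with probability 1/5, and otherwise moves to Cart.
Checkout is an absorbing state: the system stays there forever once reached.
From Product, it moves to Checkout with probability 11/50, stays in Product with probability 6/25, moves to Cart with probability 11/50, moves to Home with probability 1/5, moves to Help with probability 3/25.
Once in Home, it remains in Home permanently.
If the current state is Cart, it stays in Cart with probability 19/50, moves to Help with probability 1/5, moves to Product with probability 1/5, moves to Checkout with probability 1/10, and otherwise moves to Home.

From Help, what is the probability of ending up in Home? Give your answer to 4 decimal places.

0.5014

Let h(s) be the probability of absorption at Home starting from transient state s. Then h(Home) = 1 and h(Checkout) = 0. By first-step analysis:
h(Help) = 0.26·h(Help) + 0.2·0 + 0.16·h(Product) + 0.2·1 + 0.18·h(Cart)
h(Product) = 0.12·h(Help) + 0.22·0 + 0.24·h(Product) + 0.2·1 + 0.22·h(Cart)
h(Cart) = 0.2·h(Help) + 0.1·0 + 0.2·h(Product) + 0.12·1 + 0.38·h(Cart)
Solving: h(Help) = 0.5014, h(Product) = 0.4910, h(Cart) = 0.5137.
Starting from Help, the probability is 0.5014.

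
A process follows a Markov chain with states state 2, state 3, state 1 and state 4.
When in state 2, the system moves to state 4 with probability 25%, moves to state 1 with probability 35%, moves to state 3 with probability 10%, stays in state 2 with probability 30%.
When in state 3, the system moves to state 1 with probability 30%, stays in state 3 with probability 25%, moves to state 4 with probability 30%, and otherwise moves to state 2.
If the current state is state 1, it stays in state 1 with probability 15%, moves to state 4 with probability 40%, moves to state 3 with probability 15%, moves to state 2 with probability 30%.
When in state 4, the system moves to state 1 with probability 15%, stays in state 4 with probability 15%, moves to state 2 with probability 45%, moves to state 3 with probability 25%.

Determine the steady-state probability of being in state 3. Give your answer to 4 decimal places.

0.1790

Let the stationary distribution be π with π = πP and π_1 + π_2 + π_3 + π_4 = 1.
π_1 = 0.3·π_1 + 0.15·π_2 + 0.3·π_3 + 0.45·π_4
π_2 = 0.1·π_1 + 0.25·π_2 + 0.15·π_3 + 0.25·π_4
π_3 = 0.35·π_1 + 0.3·π_2 + 0.15·π_3 + 0.15·π_4
Solving with the normalization constraint gives π = (0.3134, 0.1790, 0.2395, 0.2681).
So the stationary probability of state 3 is 0.1790.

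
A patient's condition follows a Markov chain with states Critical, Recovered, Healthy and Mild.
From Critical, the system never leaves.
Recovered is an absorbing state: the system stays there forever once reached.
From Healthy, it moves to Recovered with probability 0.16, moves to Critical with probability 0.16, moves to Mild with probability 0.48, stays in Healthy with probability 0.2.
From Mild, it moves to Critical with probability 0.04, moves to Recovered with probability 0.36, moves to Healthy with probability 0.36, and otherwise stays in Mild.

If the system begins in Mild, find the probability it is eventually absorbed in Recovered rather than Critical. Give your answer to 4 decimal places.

0.7941

Let h(s) be the probability of absorption at Recovered starting from transient state s. Then h(Recovered) = 1 and h(Critical) = 0. By first-step analysis:
h(Healthy) = 0.16·0 + 0.16·1 + 0.2·h(Healthy) + 0.48·h(Mild)
h(Mild) = 0.04·0 + 0.36·1 + 0.36·h(Healthy) + 0.24·h(Mild)
Solving: h(Healthy) = 0.6765, h(Mild) = 0.7941.
Starting from Mild, the probability is 0.7941.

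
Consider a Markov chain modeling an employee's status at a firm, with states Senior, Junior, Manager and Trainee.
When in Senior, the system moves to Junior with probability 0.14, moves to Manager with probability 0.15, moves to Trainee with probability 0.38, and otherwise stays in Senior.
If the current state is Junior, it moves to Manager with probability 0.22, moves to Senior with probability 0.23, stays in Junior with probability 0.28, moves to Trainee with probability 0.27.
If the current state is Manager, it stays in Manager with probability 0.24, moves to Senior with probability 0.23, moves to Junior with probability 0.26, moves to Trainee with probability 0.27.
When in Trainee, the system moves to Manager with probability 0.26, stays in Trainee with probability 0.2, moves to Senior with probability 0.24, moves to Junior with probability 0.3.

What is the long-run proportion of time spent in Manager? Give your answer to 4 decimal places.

Let the stationary distribution be π with π = πP and π_1 + π_2 + π_3 + π_4 = 1.
π_1 = 0.33·π_1 + 0.23·π_2 + 0.23·π_3 + 0.24·π_4
π_2 = 0.14·π_1 + 0.28·π_2 + 0.26·π_3 + 0.3·π_4
π_3 = 0.15·π_1 + 0.22·π_2 + 0.24·π_3 + 0.26·π_4
Solving with the normalization constraint gives π = (0.2587, 0.2450, 0.2174, 0.2789).
So the stationary probability of Manager is 0.2174.

0.2174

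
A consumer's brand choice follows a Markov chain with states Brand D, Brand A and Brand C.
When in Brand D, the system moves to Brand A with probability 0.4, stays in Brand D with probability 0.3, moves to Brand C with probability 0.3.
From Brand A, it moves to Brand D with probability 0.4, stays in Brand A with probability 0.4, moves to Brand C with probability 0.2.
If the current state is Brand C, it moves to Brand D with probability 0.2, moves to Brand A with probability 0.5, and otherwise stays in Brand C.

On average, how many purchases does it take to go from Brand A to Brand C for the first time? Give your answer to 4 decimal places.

4.2308

Let t(s) be the expected number of purchases to first reach Brand C from state s, with t(Brand C) = 0. Conditioning on the first purchase:
t(Brand D) = 1 + 0.3·t(Brand D) + 0.4·t(Brand A)
t(Brand A) = 1 + 0.4·t(Brand D) + 0.4·t(Brand A)
Solving: t(Brand D) = 3.8462, t(Brand A) = 4.2308.
Expected purchases from Brand A to Brand C: 4.2308.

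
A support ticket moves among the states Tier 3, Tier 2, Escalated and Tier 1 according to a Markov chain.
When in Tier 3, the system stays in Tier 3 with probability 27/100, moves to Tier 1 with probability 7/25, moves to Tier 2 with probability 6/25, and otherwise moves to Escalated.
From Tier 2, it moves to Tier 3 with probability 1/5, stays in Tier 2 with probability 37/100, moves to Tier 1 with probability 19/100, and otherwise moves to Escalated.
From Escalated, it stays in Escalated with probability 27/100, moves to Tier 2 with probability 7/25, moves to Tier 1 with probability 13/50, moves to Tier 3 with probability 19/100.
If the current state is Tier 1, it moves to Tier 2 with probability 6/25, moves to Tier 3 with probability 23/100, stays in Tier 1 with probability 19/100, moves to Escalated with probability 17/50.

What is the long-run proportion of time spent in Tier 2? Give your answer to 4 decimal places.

Let the stationary distribution be π with π = πP and π_1 + π_2 + π_3 + π_4 = 1.
π_1 = 0.27·π_1 + 0.2·π_2 + 0.19·π_3 + 0.23·π_4
π_2 = 0.24·π_1 + 0.37·π_2 + 0.28·π_3 + 0.24·π_4
π_3 = 0.21·π_1 + 0.24·π_2 + 0.27·π_3 + 0.34·π_4
Solving with the normalization constraint gives π = (0.2196, 0.2880, 0.2642, 0.2283).
So the stationary probability of Tier 2 is 0.2880.

0.2880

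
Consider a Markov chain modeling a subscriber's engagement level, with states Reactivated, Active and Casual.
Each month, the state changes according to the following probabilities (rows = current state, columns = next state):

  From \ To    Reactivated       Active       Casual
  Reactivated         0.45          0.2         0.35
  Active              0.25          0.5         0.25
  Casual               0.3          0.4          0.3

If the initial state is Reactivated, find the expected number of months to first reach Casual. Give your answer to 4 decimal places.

3.1111

Let t(s) be the expected number of months to first reach Casual from state s, with t(Casual) = 0. Conditioning on the first month:
t(Reactivated) = 1 + 0.45·t(Reactivated) + 0.2·t(Active)
t(Active) = 1 + 0.25·t(Reactivated) + 0.5·t(Active)
Solving: t(Reactivated) = 3.1111, t(Active) = 3.5556.
Expected months from Reactivated to Casual: 3.1111.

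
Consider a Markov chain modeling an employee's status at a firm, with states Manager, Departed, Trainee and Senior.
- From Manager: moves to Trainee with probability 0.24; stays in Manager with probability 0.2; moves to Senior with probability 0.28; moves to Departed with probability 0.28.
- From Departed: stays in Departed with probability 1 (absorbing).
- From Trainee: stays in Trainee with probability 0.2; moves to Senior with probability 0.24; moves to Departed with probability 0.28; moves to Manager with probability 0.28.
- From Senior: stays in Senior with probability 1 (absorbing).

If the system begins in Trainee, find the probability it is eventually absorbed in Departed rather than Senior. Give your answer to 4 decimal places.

0.5279

Let h(s) be the probability of absorption at Departed starting from transient state s. Then h(Departed) = 1 and h(Senior) = 0. By first-step analysis:
h(Manager) = 0.2·h(Manager) + 0.28·1 + 0.24·h(Trainee) + 0.28·0
h(Trainee) = 0.28·h(Manager) + 0.28·1 + 0.2·h(Trainee) + 0.24·0
Solving: h(Manager) = 0.5084, h(Trainee) = 0.5279.
Starting from Trainee, the probability is 0.5279.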